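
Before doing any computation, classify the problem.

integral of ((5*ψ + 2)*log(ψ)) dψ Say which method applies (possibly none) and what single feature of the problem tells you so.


Method: integration by parts — logs resist antidifferentiation but differentiate beautifully; pair log(ψ) with the polynomial 5*ψ + 2 via parts.


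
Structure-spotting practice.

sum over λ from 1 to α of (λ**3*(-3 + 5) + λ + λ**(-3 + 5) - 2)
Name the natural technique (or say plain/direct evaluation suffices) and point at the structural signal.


Verdict: no special technique — constant-multiple powers of λ with no cancellation partners and no common ratio — use the standard power-sum formulas.


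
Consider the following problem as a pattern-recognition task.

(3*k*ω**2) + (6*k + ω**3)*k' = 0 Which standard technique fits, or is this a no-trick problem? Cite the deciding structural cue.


Diagnosis: the exact-equation method — the cross partial derivatives of 3*k*ω**2 and 6*k + ω**3 agree, so the left side is the total differential of one potential in ω and k.


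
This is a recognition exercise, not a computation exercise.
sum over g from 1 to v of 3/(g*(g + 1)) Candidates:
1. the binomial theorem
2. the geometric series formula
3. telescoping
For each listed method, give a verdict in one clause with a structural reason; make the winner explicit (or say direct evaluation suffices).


Verdict: telescoping — split 3/(g*(g + 1)) by partial fractions and the pieces are one function at shifted arguments — interior terms cancel.
- the binomial theorem — the terms do not reassemble into a binomial power.
- the geometric series formula: no single multiplier carries one term to the next throughout the sum.
- telescoping: a fit — the right tool for this form.


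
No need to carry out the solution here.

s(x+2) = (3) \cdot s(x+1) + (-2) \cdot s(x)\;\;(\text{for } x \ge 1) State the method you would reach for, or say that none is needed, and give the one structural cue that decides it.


Best approach: the characteristic-root method — try a geometric ansatz r^x: constant coefficients turn the recurrence into one polynomial equation in r.


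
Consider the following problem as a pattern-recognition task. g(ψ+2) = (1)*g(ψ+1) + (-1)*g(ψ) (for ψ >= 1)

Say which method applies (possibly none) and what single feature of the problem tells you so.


Method: the characteristic-root method — the recurrence treats every index alike (constant coefficients, no forcing) — precisely the regime where r^ψ trials close it.


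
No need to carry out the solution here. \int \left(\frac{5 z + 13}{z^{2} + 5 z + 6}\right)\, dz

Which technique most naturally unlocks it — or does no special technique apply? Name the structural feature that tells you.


Technique: partial fractions — each factor of z^{2} + 5 z + 6 owns one elementary piece of the integrand — separate them and integrate piecewise.


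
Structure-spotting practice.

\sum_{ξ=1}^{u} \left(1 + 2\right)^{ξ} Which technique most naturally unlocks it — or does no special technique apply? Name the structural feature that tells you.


Diagnosis: the geometric series formula — consecutive terms stand in a fixed index-free ratio — the geometric sum formula closes it.


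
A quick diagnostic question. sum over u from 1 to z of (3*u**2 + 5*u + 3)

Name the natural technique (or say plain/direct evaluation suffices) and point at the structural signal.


Verdict: no special technique — nothing telescopes and nothing is geometric; polynomial terms in u sum term by term.


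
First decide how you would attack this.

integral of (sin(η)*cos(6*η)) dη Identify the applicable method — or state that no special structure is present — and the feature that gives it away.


Best approach: a trigonometric identity — two different frequencies multiply in sin(η)*cos(6*η); the product-to-sum formula separates them.


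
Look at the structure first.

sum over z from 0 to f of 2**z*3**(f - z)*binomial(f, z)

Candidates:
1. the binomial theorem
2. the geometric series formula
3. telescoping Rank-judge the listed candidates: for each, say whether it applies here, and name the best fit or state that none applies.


Technique: the binomial theorem — the binomial coefficients weight matched powers of 2 and 3, which is exactly the expansion of a binomial power.
- the binomial theorem: yes — fits the structure here.
- the geometric series formula — the term-to-term ratio drifts with the index — the one thing the geometric formula cannot absorb.
- telescoping — writing out consecutive terms as given produces no pairwise cancellation.


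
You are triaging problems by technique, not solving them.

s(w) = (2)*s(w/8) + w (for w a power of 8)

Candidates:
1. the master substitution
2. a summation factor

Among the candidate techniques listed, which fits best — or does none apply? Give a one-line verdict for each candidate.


Diagnosis: the master substitution — the recursive call is at index w/8 rather than a shift, a divide-and-conquer shape — substituting w = 8^m linearizes it.
- the master substitution — applies; the problem has the shape this method handles.
- a summation factor — a divided-index call is outside the fixed-shift first-order family a summation factor normalizes.


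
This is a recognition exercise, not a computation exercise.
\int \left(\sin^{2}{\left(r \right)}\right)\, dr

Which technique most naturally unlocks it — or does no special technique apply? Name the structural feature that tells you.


Best approach: a trigonometric identity — reduce \sin^{2}{\left(r \right)} with the power-reduction formula and the integral becomes first-degree trigonometry.


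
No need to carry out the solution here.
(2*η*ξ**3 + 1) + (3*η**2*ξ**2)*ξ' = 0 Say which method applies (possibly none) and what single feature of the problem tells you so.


Diagnosis: the exact-equation method — the mixed-partials test passes for 2*η*ξ**3 + 1 and 3*η**2*ξ**2, so a potential function exists as presented.


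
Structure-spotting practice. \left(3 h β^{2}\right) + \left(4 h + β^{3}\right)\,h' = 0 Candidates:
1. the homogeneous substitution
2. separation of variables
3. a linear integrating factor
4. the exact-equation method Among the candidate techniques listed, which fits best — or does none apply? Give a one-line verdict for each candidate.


Diagnosis: the exact-equation method — because the two cross partials coincide, the form is conservative as written — recover its potential in (β, h).
- the homogeneous substitution: the slope changes under joint rescaling, failing the degree-zero test.
- separation of variables — no algebra isolates the independent variable on one side and the unknown on the other.
- a linear integrating factor: a nonlinear term in the unknown puts this outside the integrating-factor template.
- the exact-equation method: applies; the problem has the shape this method handles.


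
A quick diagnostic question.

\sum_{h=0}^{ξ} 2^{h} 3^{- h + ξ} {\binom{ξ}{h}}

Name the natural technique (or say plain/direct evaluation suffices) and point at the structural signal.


Verdict: the binomial theorem — {\binom{ξ}{h}} weighting matched powers of 2 and 3 is the expanded form of (2 + 3)^ξ — fold it back up.


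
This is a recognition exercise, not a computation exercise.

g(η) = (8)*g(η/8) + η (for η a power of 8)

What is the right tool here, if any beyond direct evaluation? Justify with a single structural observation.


Technique: the master substitution — the call at η/8 makes this multiplicative recursion; the master-style substitution converts it to additive.


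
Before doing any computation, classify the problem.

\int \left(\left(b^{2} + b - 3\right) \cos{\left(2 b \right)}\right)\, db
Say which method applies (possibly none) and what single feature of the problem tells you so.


Technique: integration by parts — the integrand splits as b^{2} + b - 3 times \cos{\left(2 b \right)} — repeatedly differentiating the polynomial part kills it, which is the parts ladder.


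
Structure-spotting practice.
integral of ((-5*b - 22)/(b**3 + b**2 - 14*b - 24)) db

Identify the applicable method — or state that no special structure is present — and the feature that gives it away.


Diagnosis: partial fractions — with b**3 + b**2 - 14*b - 24 factorable and the degree on top strictly smaller, simple-fraction decomposition is immediate.


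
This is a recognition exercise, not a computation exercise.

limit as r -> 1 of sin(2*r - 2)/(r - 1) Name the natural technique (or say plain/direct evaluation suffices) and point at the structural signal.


Diagnosis: l'Hôpital's rule (0/0) — both numerator and denominator vanish at 1: the genuine 0/0 indeterminate that l'Hôpital exists for. A first-order expansion at the point is an equally standard path; the rule packages it.


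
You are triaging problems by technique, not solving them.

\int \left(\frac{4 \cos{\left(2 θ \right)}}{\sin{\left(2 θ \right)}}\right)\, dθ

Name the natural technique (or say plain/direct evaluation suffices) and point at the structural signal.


Technique: u-substitution — spotting that 4 \cos{\left(2 θ \right)} is a constant multiple of the derivative of \sin{\left(2 θ \right)} is the key observation — substitute u = \sin{\left(2 θ \right)} and the integral becomes one-dimensional in u.


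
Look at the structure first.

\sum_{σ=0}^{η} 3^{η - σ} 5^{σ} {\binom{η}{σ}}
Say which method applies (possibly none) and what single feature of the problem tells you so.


Best approach: the binomial theorem — the summand is term σ of a binomial expansion in 5 and 3; the whole sum is a single power.


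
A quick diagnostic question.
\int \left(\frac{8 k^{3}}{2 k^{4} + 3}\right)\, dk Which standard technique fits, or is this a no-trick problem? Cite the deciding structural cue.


Technique: u-substitution — viewed as a product, the integrand is a composition evaluated at 2 k^{4} + 3 times (a constant multiple of) that inner expression's derivative, so u = 2 k^{4} + 3 makes it elementary.


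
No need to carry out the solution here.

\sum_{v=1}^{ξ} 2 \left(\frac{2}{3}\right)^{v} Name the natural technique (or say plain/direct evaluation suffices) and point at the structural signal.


Method: the geometric series formula — each term is \frac{2}{3} times the previous one, so the geometric-series formula applies directly.


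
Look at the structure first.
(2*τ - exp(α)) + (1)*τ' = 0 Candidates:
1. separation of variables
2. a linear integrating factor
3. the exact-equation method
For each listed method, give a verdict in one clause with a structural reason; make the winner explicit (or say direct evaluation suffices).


Method: a linear integrating factor — arrange it as τ' + 2·τ = (the forcing term) and the integrating factor does the rest.
- separation of variables: the two dependences do not factor apart.
- a linear integrating factor: applicable, and directly so.
- the exact-equation method: the cross partial derivatives disagree, so no single potential exists.


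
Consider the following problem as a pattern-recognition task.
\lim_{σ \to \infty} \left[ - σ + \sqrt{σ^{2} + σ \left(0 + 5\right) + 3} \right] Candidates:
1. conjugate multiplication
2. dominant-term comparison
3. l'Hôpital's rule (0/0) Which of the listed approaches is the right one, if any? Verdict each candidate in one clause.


Diagnosis: conjugate multiplication — two divergent pieces with a minus sign between them and a radical in the mix: rationalize \sqrt{σ^{2} + σ \left(0 + 5\right) + 3} - σ before any limit law applies.
- conjugate multiplication — applicable, and directly so.
- dominant-term comparison — this limit is not decided by comparing leading-term growth at infinity.
- l'Hôpital's rule (0/0): no quotient structure at all: the clash is ∞ minus ∞, which rationalizing converts into a tractable ratio.


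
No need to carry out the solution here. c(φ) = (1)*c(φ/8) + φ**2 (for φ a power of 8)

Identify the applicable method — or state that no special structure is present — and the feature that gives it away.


Verdict: the master substitution — the argument shrinks by the factor 8, so measure the index on a logarithmic scale and the recursion becomes a shift.


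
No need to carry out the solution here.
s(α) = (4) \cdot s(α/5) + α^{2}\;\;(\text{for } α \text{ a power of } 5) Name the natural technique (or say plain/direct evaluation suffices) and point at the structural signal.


Best approach: the master substitution — the argument shrinks by the factor 5, so measure the index on a logarithmic scale and the recursion becomes a shift.


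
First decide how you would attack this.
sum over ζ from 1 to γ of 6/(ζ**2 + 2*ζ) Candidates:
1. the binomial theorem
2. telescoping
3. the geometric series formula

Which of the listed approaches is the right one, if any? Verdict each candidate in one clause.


Method: telescoping — split 6/(ζ**2 + 2*ζ) by partial fractions and the pieces are one function at shifted arguments — interior terms cancel.
- the binomial theorem: no binomial coefficients pair up with complementary powers here.
- telescoping: yes — fits the structure here.
- the geometric series formula — the term-to-term ratio drifts with the index — the one thing the geometric formula cannot absorb.


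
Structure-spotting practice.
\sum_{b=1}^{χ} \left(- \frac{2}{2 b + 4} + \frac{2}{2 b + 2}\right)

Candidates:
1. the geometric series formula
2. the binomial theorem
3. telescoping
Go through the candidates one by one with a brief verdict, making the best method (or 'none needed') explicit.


Best approach: telescoping — each term adds \frac{2}{2 b + 2} and subtracts the same expression advanced one index; that subtracted piece cancels against the next term's added copy — only the boundary terms survive.
- the geometric series formula: there is no constant term-to-term ratio.
- the binomial theorem: there is no sum-raised-to-a-power identity hiding in these terms.
- telescoping — a fit — the right tool for this form.


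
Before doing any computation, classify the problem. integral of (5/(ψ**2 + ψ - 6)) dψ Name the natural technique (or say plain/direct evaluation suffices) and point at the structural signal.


Best approach: partial fractions — a proper rational integrand over the factorable ψ**2 + ψ - 6: partial fractions reduce it to elementary pieces.


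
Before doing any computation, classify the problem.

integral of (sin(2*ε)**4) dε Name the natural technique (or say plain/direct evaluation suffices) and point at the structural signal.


Best approach: a trigonometric identity — sin(2*ε)**4 is the textbook power-reduction case — identities first, antiderivatives second.


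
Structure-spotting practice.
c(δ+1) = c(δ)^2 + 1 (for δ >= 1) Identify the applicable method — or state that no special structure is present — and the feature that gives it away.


Best approach: no special technique — no ansatz, no master substitution, no summation factor survives the nonlinearity here.


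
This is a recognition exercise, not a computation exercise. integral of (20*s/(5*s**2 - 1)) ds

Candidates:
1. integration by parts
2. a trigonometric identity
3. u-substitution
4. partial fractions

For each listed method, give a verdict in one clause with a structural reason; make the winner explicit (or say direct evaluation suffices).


Method: u-substitution — everything non-trivial happens through the inner expression 5*s**2 - 1, and its derivative accounts for the remaining factor up to a constant, so set u = 5*s**2 - 1.
- integration by parts — no split into a nonconstant polynomial times one of the standard kernels — exp, sine, or cosine of a linear argument, or a logarithm — applies here.
- a trigonometric identity: with no trigonometric functions present, identity rewriting has no target.
- u-substitution — a fit — the right tool for this form.
- partial fractions: the denominator is irreducible over the rationals — no rational-coefficient split into simpler fractions exists.


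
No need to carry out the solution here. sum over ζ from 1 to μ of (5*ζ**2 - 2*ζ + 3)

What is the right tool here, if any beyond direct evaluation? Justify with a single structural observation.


Best approach: no special technique — every summand is a constant multiple of a power of ζ — apply the standard power-sum identities one degree at a time.


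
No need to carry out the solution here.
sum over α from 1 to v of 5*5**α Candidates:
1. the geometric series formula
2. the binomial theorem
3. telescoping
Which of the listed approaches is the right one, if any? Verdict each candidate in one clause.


Method: the geometric series formula — each summand is the previous one scaled by 5; that constant multiplier is itself the geometric structure.
- the geometric series formula: applicable, and directly so.
- the binomial theorem: no binomial coefficients pair up with complementary powers here.
- telescoping — in the displayed form, no term reappears at a neighboring index to cancel against.


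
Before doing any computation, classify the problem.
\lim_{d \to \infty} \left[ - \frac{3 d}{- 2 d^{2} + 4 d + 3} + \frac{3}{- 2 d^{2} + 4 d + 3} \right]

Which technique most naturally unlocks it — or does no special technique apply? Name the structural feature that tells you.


Technique: dominant-term comparison — divide through by the highest power of d; every lower-order term dies and the dominant terms decide the limit. Differentiating the expression as a single quotient would eventually settle it as well; matching dominant growth settles it immediately.


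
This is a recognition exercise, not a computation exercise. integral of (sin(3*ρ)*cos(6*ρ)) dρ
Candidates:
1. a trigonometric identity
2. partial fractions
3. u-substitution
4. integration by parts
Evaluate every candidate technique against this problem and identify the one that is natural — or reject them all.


Technique: a trigonometric identity — mixed-frequency products such as sin(3*ρ)*cos(6*ρ) are designed for the product-to-sum formula.
- a trigonometric identity: applies; the problem has the shape this method handles.
- partial fractions: the expression is not a ratio of polynomials that decomposes further.
- u-substitution — no subexpression of the integrand pairs with its own derivative as a factor — individual terms may offer their own substitutions, but any change of variable covering the whole integral would have to be constructed from outside the expression.
- integration by parts: not the natural route: no polynomial-kernel product appears — a recursive parts reduction of the trigonometric product exists, but the identity rewrite is direct.


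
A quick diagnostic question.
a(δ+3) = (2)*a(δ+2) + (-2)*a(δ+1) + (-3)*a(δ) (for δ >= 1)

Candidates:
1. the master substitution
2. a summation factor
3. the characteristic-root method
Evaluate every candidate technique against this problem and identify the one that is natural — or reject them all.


Verdict: the characteristic-root method — this is the constant-coefficient homogeneous case — the whole solution in δ reduces to a polynomial's roots.
- the master substitution: no fixed divisor shrinks the index between calls.
- a summation factor — a summation factor telescopes one-step recursions; this one carries higher-order memory.
- the characteristic-root method: a fit — the right tool for this form.


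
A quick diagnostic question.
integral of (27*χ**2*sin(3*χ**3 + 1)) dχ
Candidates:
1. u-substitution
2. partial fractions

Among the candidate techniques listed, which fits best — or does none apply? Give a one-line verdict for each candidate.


Best approach: u-substitution — read it as f(3*χ**3 + 1) times a constant multiple of d(3*χ**3 + 1): one substitution, u = 3*χ**3 + 1, finishes it.
- u-substitution: applies; the problem has the shape this method handles.
- partial fractions — there is no rational-function structure to decompose.


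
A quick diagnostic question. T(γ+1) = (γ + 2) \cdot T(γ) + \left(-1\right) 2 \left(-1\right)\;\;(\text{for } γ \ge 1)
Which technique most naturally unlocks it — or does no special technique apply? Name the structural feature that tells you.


Best approach: a summation factor — because the multiplier γ + 2 is index-dependent, divide through by its running product and sum the resulting differences.


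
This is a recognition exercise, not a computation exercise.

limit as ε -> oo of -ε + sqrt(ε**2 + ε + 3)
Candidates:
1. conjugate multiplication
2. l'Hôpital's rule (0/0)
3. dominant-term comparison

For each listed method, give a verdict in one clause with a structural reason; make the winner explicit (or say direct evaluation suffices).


Method: conjugate multiplication — the difference sqrt(ε**2 + ε + 3) - ε is an ∞ − ∞ stalemate; its conjugate partner breaks the tie.
- conjugate multiplication: yes — fits the structure here.
- l'Hôpital's rule (0/0): substitution produces ∞ − ∞ rather than a vanishing quotient; the rule needs a 0/0 ratio to act on.
- dominant-term comparison — leading-power comparison does not apply to this form.


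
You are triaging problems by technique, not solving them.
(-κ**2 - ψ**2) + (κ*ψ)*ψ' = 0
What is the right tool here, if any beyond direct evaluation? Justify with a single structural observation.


Diagnosis: the homogeneous substitution — the slope's numerator and denominator share total degree; set v = ψ/κ and the equation drops to separable form. A Bernoulli rewrite works here as the equation stands — the homogeneous substitution is the more immediate reading.


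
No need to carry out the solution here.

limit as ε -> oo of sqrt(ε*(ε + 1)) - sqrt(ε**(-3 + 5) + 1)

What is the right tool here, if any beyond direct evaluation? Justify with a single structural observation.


Method: conjugate multiplication — the ∞ − ∞ radical form is the exact trigger for the conjugate maneuver.


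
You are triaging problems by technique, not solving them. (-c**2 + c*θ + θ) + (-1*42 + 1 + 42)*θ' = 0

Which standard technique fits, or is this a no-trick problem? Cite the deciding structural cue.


Best approach: a linear integrating factor — linear in the unknown with genuine forcing: multiply through by the exponential of the integrated coefficient and the left side closes into one derivative.


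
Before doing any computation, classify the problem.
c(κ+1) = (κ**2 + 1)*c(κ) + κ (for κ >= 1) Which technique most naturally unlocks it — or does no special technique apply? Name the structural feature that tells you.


Technique: a summation factor — one step of memory with a weight κ**2 + 1 that changes as the index grows — the summation-factor construction is built for this.


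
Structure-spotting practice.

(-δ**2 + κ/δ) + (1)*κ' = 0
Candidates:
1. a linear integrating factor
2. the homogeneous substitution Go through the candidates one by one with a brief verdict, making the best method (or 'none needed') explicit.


Verdict: a linear integrating factor — the unknown enters only to the first power against a nonzero forcing term — the integrating-factor template applies directly.
- a linear integrating factor — yes — fits the structure here.
- the homogeneous substitution: the ratio substitution does not collapse this equation.


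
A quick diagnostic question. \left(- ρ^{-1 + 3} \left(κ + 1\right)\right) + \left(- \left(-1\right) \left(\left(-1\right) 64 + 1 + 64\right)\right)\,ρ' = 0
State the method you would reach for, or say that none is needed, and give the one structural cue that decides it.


Technique: separation of variables — separating collects all ρ-dependence with the derivative and leaves all κ-dependence opposite: variables separate.


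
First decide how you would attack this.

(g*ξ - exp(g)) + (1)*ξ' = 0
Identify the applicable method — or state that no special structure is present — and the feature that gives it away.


Verdict: a linear integrating factor — the unknown enters only to the first power against a nonzero forcing term — the integrating-factor template applies directly.


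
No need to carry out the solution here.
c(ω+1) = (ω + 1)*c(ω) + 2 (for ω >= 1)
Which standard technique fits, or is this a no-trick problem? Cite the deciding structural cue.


Diagnosis: a summation factor — normalize by the running product of ω + 1: the left side becomes a difference, and differences sum.


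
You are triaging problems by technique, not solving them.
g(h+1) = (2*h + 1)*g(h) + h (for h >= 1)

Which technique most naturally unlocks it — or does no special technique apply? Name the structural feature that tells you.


Method: a summation factor — with the index-dependent coefficient 2*h + 1, dividing by the cumulative product turns the left side into a pure difference.


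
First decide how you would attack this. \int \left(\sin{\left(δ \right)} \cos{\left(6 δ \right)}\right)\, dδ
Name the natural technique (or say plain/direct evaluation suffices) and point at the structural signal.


Diagnosis: a trigonometric identity — \sin{\left(δ \right)} \cos{\left(6 δ \right)} is a beat pattern — rewrite the product as a sum of single-frequency waves before integrating.


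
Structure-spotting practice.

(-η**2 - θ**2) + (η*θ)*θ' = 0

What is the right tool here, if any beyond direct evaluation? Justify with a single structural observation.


Technique: the homogeneous substitution — solved for the derivative, the right side is unchanged under scaling η and θ together — it depends only on the ratio θ/η, so substitute a single ratio variable. This doubles as a Bernoulli equation in the unknown as written; the homogeneous route needs no setup at all.


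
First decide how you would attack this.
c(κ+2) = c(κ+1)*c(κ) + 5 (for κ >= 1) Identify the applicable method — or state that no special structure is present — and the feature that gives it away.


Method: no special technique — once the recursion is nonlinear, characteristic roots, master substitutions, and summation factors are all off the table.


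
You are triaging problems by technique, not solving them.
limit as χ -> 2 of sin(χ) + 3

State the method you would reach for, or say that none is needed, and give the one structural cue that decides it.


Best approach: no special technique — no vanishing denominator and no indeterminate clash at the point — evaluation is immediate.


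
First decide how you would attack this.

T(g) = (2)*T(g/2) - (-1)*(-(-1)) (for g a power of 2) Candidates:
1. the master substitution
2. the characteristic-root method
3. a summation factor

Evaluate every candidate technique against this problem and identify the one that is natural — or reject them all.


Method: the master substitution — the index is divided (g/2), not shifted — substitute g = 2^m to straighten it into a shift recurrence.
- the master substitution — applies; the problem has the shape this method handles.
- the characteristic-root method — a divided-index call is not the fixed-shift linear shape that characteristic roots solve.
- a summation factor — the recursion divides its index rather than shifting it — there is no previous-term chain for a summation factor to telescope.


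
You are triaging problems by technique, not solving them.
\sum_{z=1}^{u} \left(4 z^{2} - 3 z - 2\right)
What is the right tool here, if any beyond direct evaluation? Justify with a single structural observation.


Verdict: no special technique — nothing telescopes and nothing is geometric; polynomial terms in z sum term by term.


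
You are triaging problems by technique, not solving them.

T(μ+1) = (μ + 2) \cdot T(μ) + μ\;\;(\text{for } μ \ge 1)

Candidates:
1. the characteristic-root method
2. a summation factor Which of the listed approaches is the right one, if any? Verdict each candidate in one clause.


Verdict: a summation factor — it is first-order linear but the coefficient μ + 2 depends on the index, so multiply through by a summation factor to telescope it.
- the characteristic-root method — the coefficients change with the index, which the root method cannot absorb.
- a summation factor — a fit — the right tool for this form.


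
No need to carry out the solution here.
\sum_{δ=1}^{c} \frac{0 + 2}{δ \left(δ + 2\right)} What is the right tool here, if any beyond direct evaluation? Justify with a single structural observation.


Method: telescoping — one partial-fraction pass turns \frac{0 + 2}{δ \left(δ + 2\right)} into a shifted difference, and shifted differences telescope.


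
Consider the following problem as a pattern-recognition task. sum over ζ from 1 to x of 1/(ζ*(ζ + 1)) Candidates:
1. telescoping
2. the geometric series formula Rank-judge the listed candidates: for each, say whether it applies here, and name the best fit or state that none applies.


Best approach: telescoping — split 1/(ζ*(ζ + 1)) by partial fractions and the pieces are one function at shifted arguments — interior terms cancel.
- telescoping: yes — fits the structure here.
- the geometric series formula — the term-to-term ratio drifts with the index — the one thing the geometric formula cannot absorb.


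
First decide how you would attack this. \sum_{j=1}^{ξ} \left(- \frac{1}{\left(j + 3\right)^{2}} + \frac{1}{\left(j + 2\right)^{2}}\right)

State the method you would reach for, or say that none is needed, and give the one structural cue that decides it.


Verdict: telescoping — consecutive terms evaluate one function at adjacent indices (\frac{1}{\left(j + 2\right)^{2}} is its current value): one term's tail is the next term's head, so the chain collapses.


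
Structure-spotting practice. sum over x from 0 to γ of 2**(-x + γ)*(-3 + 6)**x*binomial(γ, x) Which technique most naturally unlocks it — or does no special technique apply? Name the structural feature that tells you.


Technique: the binomial theorem — the binomial coefficients weight matched powers of (-3 + 6) and 2, which is exactly the expansion of a binomial power.


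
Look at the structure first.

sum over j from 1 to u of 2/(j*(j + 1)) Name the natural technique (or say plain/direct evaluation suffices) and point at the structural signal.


Diagnosis: telescoping — poles of 2/(j*(j + 1)) differ by an integer, the telltale of a telescoping partial-fraction sum.


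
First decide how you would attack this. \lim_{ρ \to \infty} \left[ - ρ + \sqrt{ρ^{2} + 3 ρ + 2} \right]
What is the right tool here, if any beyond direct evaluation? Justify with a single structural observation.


Best approach: conjugate multiplication — neither \sqrt{ρ^{2} + 3 ρ + 2} nor ρ converges alone, so rewrite their difference as a conjugate-rationalized quotient first.


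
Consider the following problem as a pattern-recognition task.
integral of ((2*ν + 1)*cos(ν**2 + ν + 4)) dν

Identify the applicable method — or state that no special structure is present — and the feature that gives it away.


Best approach: u-substitution — collected, the integrand has one factor that is, up to a constant, the derivative of an inner expression the rest depends on — substitute for that inner expression.


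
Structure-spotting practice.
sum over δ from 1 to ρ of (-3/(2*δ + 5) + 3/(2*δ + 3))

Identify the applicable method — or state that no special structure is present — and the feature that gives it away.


Diagnosis: telescoping — the summand is built as 3/(2*δ + 3) minus its own successor — adjacent terms annihilate down the line.


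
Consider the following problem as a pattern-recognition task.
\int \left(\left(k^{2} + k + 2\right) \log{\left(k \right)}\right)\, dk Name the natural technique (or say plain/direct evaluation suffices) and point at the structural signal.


Verdict: integration by parts — one parts step with u = \log{\left(k \right)} trades the logarithm for an algebraic integrand.


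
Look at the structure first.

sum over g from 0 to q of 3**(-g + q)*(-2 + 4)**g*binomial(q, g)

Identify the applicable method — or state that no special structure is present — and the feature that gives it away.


Best approach: the binomial theorem — terms weighting binomial(q, g) against matched powers of (-2 + 4) and 3 reassemble into ((-2 + 4) + 3)^q by the binomial theorem.


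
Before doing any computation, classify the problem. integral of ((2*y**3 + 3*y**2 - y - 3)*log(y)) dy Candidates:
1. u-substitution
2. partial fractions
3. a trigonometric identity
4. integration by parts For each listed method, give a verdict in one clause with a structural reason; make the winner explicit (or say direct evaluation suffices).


Technique: integration by parts — the logarithm log(y) has no power-rule antiderivative to read off directly, but its derivative is algebraic — so differentiate log(y) and integrate the polynomial factor 2*y**3 + 3*y**2 - y - 3.
- u-substitution: no subexpression of the integrand serves as a whole-integral substitution inner — individual terms may offer their own, but none carries its derivative as a factor of the full integrand; a working change of variable would have to be constructed from outside the expression.
- partial fractions — there is no rational-function structure to decompose.
- a trigonometric identity: with no trigonometric functions present, identity rewriting has no target.
- integration by parts — yes, a natural case for it.


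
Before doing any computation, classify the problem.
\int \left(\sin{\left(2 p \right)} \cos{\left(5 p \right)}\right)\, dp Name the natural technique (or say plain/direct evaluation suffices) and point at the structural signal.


Diagnosis: a trigonometric identity — two different frequencies multiply in \sin{\left(2 p \right)} \cos{\left(5 p \right)}; the product-to-sum formula separates them.


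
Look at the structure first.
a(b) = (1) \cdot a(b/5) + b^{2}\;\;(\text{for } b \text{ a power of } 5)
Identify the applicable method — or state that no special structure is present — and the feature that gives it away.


Diagnosis: the master substitution — the argument shrinks by the factor 5, so measure the index on a logarithmic scale and the recursion becomes a shift.


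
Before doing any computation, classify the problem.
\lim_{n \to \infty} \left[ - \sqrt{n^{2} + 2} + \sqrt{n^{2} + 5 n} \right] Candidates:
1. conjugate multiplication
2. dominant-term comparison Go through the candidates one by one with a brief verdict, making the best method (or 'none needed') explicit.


Technique: conjugate multiplication — the ∞ − ∞ radical form is the exact trigger for the conjugate maneuver.
- conjugate multiplication — yes, a natural case for it.
- dominant-term comparison: this limit is not decided by comparing polynomial growth at infinity.


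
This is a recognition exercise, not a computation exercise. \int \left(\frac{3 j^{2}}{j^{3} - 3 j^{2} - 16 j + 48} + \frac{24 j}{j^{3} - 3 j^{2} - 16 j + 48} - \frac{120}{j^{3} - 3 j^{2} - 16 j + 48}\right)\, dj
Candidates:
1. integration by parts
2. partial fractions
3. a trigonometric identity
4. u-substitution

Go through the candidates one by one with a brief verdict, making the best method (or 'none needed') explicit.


Best approach: partial fractions — j^{3} - 3 j^{2} - 16 j + 48 splits into linear pieces, so the quotient is a sum of simple fractions — decompose before integrating.
- integration by parts: there is no nonconstant-polynomial-times-kernel split with an exp, sine, cosine (degree-1 argument), or logarithm partner.
- partial fractions — yes, a natural case for it.
- a trigonometric identity: no sine or cosine appears, so there is nothing for a trigonometric identity to act on.
- u-substitution: no subexpression of the integrand pairs with its own derivative as a factor — individual terms may offer their own substitutions, but any change of variable covering the whole integral would have to be constructed from outside the expression.


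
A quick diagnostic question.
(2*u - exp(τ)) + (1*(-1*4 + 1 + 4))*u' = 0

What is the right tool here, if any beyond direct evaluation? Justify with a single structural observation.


Technique: a linear integrating factor — first power of u, nonzero forcing: the integrating-factor recipe applies verbatim with p = 2.


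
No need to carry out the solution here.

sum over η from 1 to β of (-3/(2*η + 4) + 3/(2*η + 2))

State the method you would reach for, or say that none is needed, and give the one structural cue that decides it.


Verdict: telescoping — the summand is built as 3/(2*η + 2) minus its own successor — adjacent terms annihilate down the line.


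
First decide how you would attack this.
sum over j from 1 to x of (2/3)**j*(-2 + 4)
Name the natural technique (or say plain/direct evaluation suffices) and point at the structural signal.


Diagnosis: the geometric series formula — term-over-term division gives 2/3 every time — index-free ratio, geometric sum formula applies.


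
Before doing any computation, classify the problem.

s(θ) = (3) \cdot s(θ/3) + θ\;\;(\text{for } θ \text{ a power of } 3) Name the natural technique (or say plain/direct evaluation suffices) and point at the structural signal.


Verdict: the master substitution — the argument shrinks by the factor 3, so measure the index on a logarithmic scale and the recursion becomes a shift.


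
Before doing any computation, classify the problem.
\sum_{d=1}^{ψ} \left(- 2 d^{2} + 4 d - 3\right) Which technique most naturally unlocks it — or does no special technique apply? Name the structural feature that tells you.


Best approach: no special technique — the sum is polynomial through and through; closed forms for each power of d finish it directly.


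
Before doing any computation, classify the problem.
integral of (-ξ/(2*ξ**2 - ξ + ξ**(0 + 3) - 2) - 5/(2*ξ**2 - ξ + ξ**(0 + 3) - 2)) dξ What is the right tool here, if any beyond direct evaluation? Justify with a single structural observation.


Diagnosis: partial fractions — once (2*ξ**2 - ξ + ξ**(0 + 3) - 2) is factored, each root contributes a simple-fraction term; integrate them one at a time.


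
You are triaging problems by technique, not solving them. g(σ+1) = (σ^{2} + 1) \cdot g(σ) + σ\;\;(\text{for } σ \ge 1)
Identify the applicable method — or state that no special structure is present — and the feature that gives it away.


Technique: a summation factor — an index-dependent multiplier σ^{2} + 1 rules out characteristic roots; a summation factor converts it to a pure difference.


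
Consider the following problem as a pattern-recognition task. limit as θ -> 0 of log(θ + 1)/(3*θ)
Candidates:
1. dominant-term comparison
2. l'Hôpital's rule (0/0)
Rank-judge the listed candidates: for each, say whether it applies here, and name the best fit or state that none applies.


Verdict: l'Hôpital's rule (0/0) — substituting 0 gives 0 over 0; differentiate top and bottom once and re-evaluate. A first-order expansion at the point is an equally standard path; the rule packages it.
- dominant-term comparison — this limit is not decided by comparing leading-term growth at infinity.
- l'Hôpital's rule (0/0) — yes, a natural case for it.


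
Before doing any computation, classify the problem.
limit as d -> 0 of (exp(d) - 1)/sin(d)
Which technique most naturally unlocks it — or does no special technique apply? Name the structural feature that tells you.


Diagnosis: l'Hôpital's rule (0/0) — numerator and denominator both vanish at 0 — a genuine 0/0 form, which is exactly when l'Hôpital applies. Known elementary limits would finish this too — the rule just bypasses the case analysis.
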